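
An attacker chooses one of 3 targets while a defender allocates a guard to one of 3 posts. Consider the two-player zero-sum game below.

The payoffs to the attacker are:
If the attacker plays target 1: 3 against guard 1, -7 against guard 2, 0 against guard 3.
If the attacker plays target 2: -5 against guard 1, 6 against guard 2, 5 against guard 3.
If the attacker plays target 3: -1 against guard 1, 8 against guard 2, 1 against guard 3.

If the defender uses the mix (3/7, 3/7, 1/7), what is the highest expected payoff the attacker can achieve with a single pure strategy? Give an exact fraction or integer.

target 1: (3)·(3/7) + (-7)·(3/7) + (0)·(1/7) = -12/7.
target 2: (-5)·(3/7) + (6)·(3/7) + (5)·(1/7) = 8/7.
target 3: (-1)·(3/7) + (8)·(3/7) + (1)·(1/7) = 22/7.
The best pure response is target 3 with expected payoff 22/7.

22/7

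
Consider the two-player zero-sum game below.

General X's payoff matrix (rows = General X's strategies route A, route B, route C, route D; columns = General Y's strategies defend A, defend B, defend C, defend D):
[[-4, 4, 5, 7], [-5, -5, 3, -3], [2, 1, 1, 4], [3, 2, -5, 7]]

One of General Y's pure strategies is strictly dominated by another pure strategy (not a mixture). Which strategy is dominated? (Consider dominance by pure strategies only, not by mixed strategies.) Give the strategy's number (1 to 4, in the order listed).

4

General Y prefers columns that give General X less. Compare defend D with defend A: -4 < 7, -5 < -3, 2 < 4, 3 < 7.
So defend A strictly dominates defend D for General Y; defend D is strictly dominated.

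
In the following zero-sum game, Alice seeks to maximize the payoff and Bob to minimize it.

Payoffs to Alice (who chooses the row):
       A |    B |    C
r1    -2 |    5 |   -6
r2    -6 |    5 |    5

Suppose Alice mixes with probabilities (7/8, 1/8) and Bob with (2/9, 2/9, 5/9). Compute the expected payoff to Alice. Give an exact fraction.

Against (2/9, 2/9, 5/9), each row's expected payoff is r1: -8/3; r2: 23/9.
Taking the (7/8, 1/8)-weighted average: (7/8)·(-8/3) + (1/8)·(23/9) = -145/72.

-145/72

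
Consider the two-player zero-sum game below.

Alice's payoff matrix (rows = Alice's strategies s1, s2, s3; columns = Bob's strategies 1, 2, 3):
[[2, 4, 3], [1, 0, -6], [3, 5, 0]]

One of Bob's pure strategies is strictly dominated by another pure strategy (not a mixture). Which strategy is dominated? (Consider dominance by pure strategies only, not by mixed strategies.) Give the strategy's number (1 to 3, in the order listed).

2

Bob prefers columns that give Alice less. Compare 2 with 3: 3 < 4, -6 < 0, 0 < 5.
So 3 strictly dominates 2 for Bob; 2 is strictly dominated.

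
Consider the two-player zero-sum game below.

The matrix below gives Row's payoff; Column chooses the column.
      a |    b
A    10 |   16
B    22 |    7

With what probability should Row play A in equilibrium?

Row minima are 10 and 7, so Row's maximin is 10; column maxima are 22 and 16, so Column's minimax is 16. These differ, so the equilibrium is in mixed strategies.
Let Row play A with probability p. Column is indifferent when 10p + 22(1−p) = 16p + 7(1−p), giving p = 5/7.

5/7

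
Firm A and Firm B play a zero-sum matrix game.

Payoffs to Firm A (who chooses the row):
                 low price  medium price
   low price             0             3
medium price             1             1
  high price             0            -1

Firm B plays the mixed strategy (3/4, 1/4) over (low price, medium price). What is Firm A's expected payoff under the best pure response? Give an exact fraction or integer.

1

low price: (0)·(3/4) + (3)·(1/4) = 3/4.
medium price: (1)·(3/4) + (1)·(1/4) = 1.
high price: (0)·(3/4) + (-1)·(1/4) = -1/4.
The best pure response is medium price with expected payoff 1.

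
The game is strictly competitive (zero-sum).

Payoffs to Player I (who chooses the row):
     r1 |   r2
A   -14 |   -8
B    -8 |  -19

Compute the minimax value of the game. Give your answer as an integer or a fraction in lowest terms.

Row minima are -14 and -19, so Player I's maximin is -14; column maxima are -8 and -8, so Player II's minimax is -8. These differ, so the equilibrium is in mixed strategies.
Let Player I play A with probability p. Player II is indifferent when −14p − 8(1−p) = −8p − 19(1−p), giving p = 11/17.
Let Player II play r1 with probability q. Player I is indifferent when −14q − 8(1−q) = −8q − 19(1−q), giving q = 11/17.
The value is -14·(11/17) + (-8)·(6/17) = -202/17.

-202/17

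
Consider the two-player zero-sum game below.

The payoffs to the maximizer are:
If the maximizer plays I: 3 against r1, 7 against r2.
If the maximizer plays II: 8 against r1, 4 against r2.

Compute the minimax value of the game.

Row minima are 3 and 4, so the maximizer's maximin is 4; column maxima are 8 and 7, so the minimizer's minimax is 7. These differ, so the equilibrium is in mixed strategies.
Let the maximizer play I with probability p. The minimizer is indifferent when 3p + 8(1−p) = 7p + 4(1−p), giving p = 1/2.
Let the minimizer play r1 with probability q. The maximizer is indifferent when 3q + 7(1−q) = 8q + 4(1−q), giving q = 3/8.
The value is 3·(3/8) + (7)·(5/8) = 11/2.

11/2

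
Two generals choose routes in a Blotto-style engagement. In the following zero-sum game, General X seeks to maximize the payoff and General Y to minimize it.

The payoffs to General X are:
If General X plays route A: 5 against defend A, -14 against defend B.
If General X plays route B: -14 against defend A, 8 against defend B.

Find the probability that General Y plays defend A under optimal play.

Row minima are -14 and -14, so General X's maximin is -14; column maxima are 5 and 8, so General Y's minimax is 5. These differ, so the equilibrium is in mixed strategies.
Let General Y play defend A with probability q. General X is indifferent when 5q − 14(1−q) = −14q + 8(1−q), giving q = 22/41.

22/41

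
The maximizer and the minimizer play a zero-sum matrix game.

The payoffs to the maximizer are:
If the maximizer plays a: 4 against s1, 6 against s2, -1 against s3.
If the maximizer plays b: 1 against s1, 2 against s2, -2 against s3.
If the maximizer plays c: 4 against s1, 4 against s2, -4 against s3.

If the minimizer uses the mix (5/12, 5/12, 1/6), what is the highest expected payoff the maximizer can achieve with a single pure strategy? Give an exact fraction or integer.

a: (4)·(5/12) + (6)·(5/12) + (-1)·(1/6) = 4.
b: (1)·(5/12) + (2)·(5/12) + (-2)·(1/6) = 11/12.
c: (4)·(5/12) + (4)·(5/12) + (-4)·(1/6) = 8/3.
The best pure response is a with expected payoff 4.

4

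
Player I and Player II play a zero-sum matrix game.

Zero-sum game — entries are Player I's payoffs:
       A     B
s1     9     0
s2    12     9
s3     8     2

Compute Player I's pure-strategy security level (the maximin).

The worst-case payoff for each row is s1: 0, s2: 9, s3: 2.
The best of these is 9.

9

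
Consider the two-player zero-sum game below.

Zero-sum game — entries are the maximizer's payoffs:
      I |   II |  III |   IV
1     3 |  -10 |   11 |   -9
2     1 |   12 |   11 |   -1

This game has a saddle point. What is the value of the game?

-1

Row minima: -10, -1 → the maximizer's maximin is -1.
Column maxima: 3, 12, 11, -1 → the minimizer's minimax is -1.
They coincide at (2, IV), so the value is -1.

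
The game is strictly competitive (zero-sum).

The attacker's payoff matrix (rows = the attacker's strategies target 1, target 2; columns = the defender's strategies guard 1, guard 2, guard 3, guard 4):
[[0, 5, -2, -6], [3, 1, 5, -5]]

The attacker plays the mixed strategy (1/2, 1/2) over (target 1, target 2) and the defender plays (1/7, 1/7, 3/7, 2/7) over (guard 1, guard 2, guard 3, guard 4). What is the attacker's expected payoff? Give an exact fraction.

-2/7

Against (1/7, 1/7, 3/7, 2/7), each row's expected payoff is target 1: -13/7; target 2: 9/7.
Taking the (1/2, 1/2)-weighted average: (1/2)·(-13/7) + (1/2)·(9/7) = -2/7.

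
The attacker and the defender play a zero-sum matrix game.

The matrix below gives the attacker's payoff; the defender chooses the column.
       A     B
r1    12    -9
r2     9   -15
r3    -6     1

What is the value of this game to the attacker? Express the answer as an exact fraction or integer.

Row r2 is strictly dominated by row r1, so the attacker never plays it.
The remaining 2×2 game on (r1, r3) × (A, B) has no saddle point. Let the attacker play r1 with probability p; indifference gives 12p − 6(1−p) = −9p + (1−p), so p = 1/4.
Similarly the defender's optimal q on A is 5/14, and the value is 12·(5/14) + (-9)·(9/14) = -3/2.

-3/2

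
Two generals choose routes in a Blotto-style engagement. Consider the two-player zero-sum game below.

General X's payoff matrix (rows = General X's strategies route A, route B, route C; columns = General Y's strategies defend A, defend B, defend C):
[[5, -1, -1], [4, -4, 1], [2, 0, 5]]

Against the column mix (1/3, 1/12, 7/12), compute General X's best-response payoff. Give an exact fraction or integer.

route A: (5)·(1/3) + (-1)·(1/12) + (-1)·(7/12) = 1.
route B: (4)·(1/3) + (-4)·(1/12) + (1)·(7/12) = 19/12.
route C: (2)·(1/3) + (0)·(1/12) + (5)·(7/12) = 43/12.
The best pure response is route C with expected payoff 43/12.

43/12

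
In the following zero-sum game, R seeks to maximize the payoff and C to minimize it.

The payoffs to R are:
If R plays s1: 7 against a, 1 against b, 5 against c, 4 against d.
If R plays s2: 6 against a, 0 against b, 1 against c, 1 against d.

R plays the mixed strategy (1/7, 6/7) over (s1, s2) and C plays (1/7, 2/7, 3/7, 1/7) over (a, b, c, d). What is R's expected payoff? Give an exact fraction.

88/49

Against (1/7, 2/7, 3/7, 1/7), each row's expected payoff is s1: 4; s2: 10/7.
Taking the (1/7, 6/7)-weighted average: (1/7)·(4) + (6/7)·(10/7) = 88/49.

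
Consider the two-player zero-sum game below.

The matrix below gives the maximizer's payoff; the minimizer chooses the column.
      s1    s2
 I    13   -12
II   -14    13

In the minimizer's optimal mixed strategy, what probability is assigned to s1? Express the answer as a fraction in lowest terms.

25/52

Row minima are -12 and -14, so the maximizer's maximin is -12; column maxima are 13 and 13, so the minimizer's minimax is 13. These differ, so the equilibrium is in mixed strategies.
Let the minimizer play s1 with probability q. The maximizer is indifferent when 13q − 12(1−q) = −14q + 13(1−q), giving q = 25/52.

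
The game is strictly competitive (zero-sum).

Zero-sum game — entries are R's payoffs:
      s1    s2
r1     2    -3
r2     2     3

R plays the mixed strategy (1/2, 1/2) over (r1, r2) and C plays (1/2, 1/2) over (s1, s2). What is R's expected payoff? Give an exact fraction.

Against (1/2, 1/2), each row's expected payoff is r1: -1/2; r2: 5/2.
Taking the (1/2, 1/2)-weighted average: (1/2)·(-1/2) + (1/2)·(5/2) = 1.

1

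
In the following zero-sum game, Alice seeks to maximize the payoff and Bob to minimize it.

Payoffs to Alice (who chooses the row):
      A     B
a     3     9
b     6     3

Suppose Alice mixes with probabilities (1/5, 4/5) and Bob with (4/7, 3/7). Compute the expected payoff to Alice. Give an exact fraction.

Against (4/7, 3/7), each row's expected payoff is a: 39/7; b: 33/7.
Taking the (1/5, 4/5)-weighted average: (1/5)·(39/7) + (4/5)·(33/7) = 171/35.

171/35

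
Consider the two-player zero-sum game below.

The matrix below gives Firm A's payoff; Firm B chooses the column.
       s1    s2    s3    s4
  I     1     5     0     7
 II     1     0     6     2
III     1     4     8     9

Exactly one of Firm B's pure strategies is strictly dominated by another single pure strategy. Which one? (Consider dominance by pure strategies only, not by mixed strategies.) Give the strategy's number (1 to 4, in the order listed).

4

Firm B prefers columns that give Firm A less. Compare s4 with s1: 1 < 7, 1 < 2, 1 < 9.
So s1 strictly dominates s4 for Firm B; s4 is strictly dominated.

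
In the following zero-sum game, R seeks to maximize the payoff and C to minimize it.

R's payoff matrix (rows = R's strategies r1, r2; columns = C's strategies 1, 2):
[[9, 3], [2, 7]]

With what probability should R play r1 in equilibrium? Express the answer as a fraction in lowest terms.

5/11

Row minima are 3 and 2, so R's maximin is 3; column maxima are 9 and 7, so C's minimax is 7. These differ, so the equilibrium is in mixed strategies.
Let R play r1 with probability p. C is indifferent when 9p + 2(1−p) = 3p + 7(1−p), giving p = 5/11.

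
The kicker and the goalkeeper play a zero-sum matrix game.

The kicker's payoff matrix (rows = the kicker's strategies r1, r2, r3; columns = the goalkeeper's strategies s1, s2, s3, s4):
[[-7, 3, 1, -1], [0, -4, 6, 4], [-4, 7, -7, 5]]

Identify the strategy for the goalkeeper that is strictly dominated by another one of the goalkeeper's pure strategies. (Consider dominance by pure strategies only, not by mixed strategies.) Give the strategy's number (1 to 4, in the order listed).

4

The goalkeeper prefers columns that give the kicker less. Compare s4 with s1: -7 < -1, 0 < 4, -4 < 5.
So s1 strictly dominates s4 for the goalkeeper; s4 is strictly dominated.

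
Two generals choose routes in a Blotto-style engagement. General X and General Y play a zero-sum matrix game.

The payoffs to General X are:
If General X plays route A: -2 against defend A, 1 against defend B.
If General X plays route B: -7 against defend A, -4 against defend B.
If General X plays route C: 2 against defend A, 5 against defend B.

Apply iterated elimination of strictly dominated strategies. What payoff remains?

2

Column defend B is strictly dominated by defend A for General Y (-2<1, -7<-4, 2<5); eliminate defend B.
Row route A is strictly dominated by row route C (2>-2); eliminate route A.
Row route B is strictly dominated by row route C (2>-7); eliminate route B.
Only (route C, defend A) remains, with payoff 2.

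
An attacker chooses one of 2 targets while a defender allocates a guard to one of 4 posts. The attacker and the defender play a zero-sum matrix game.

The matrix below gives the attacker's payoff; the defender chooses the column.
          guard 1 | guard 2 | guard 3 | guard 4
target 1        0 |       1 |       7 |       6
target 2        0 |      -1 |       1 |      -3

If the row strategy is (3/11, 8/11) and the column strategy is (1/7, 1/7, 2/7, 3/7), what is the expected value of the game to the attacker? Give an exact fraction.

Against (1/7, 1/7, 2/7, 3/7), each row's expected payoff is target 1: 33/7; target 2: -8/7.
Taking the (3/11, 8/11)-weighted average: (3/11)·(33/7) + (8/11)·(-8/7) = 5/11.

5/11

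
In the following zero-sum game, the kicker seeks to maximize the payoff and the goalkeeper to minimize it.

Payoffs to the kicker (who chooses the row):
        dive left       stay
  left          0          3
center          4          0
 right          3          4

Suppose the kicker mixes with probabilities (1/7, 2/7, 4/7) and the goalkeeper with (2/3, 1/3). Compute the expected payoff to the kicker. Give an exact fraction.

59/21

Against (2/3, 1/3), each row's expected payoff is left: 1; center: 8/3; right: 10/3.
Taking the (1/7, 2/7, 4/7)-weighted average: (1/7)·(1) + (2/7)·(8/3) + (4/7)·(10/3) = 59/21.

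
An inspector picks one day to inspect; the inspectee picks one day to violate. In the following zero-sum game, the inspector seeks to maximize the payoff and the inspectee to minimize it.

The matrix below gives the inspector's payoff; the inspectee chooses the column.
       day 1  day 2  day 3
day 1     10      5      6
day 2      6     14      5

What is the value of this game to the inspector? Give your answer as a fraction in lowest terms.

59/10

Column day 1 is strictly dominated by day 3 for the inspectee (it gives the inspector more in every row).
The remaining 2×2 game on (day 1, day 2) × (day 2, day 3) has no saddle point. Let the inspector play day 1 with probability p; indifference gives 5p + 14(1−p) = 6p + 5(1−p), so p = 9/10.
Similarly the inspectee's optimal q on day 2 is 1/10, and the value is 5·(1/10) + (6)·(9/10) = 59/10.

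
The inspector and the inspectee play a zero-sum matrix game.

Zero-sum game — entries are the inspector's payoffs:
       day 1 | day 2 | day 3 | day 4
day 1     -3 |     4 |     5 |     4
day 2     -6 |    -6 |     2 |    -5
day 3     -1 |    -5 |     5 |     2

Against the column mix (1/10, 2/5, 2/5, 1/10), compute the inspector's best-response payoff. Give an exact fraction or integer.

37/10

day 1: (-3)·(1/10) + (4)·(2/5) + (5)·(2/5) + (4)·(1/10) = 37/10.
day 2: (-6)·(1/10) + (-6)·(2/5) + (2)·(2/5) + (-5)·(1/10) = -27/10.
day 3: (-1)·(1/10) + (-5)·(2/5) + (5)·(2/5) + (2)·(1/10) = 1/10.
The best pure response is day 1 with expected payoff 37/10.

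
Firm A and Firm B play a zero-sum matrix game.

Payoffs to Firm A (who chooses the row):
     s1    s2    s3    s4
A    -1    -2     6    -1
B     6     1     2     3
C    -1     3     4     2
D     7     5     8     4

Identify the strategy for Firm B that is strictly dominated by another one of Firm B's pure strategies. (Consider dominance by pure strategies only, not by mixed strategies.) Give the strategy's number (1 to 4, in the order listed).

Firm B prefers columns that give Firm A less. Compare s3 with s2: -2 < 6, 1 < 2, 3 < 4, 5 < 8.
So s2 strictly dominates s3 for Firm B; s3 is strictly dominated.

3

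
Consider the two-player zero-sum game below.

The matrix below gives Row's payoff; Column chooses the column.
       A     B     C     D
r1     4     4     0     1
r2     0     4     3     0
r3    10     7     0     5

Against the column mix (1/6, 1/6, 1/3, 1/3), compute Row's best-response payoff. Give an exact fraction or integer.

9/2

r1: (4)·(1/6) + (4)·(1/6) + (0)·(1/3) + (1)·(1/3) = 5/3.
r2: (0)·(1/6) + (4)·(1/6) + (3)·(1/3) + (0)·(1/3) = 5/3.
r3: (10)·(1/6) + (7)·(1/6) + (0)·(1/3) + (5)·(1/3) = 9/2.
The best pure response is r3 with expected payoff 9/2.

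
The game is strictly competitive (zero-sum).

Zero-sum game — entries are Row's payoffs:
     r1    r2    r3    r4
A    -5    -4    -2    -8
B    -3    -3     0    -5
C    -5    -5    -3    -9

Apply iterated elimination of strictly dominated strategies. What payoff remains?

Row C is strictly dominated by row B (-3>-5, -3>-5, 0>-3, -5>-9); eliminate C.
Column r2 is strictly dominated by r4 for Column (-8<-4, -5<-3); eliminate r2.
Column r3 is strictly dominated by r1 for Column (-5<-2, -3<0); eliminate r3.
Column r1 is strictly dominated by r4 for Column (-8<-5, -5<-3); eliminate r1.
Row A is strictly dominated by row B (-5>-8); eliminate A.
Only (B, r4) remains, with payoff -5.

-5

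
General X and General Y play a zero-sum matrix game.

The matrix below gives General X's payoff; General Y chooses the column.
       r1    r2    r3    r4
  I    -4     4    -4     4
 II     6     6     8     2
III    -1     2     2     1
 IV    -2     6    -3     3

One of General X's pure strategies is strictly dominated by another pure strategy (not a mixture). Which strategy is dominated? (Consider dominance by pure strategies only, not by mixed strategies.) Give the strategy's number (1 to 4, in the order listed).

Compare III with II: 6 > -1, 6 > 2, 8 > 2, 2 > 1.
So II strictly dominates III for General X; III is strictly dominated.

3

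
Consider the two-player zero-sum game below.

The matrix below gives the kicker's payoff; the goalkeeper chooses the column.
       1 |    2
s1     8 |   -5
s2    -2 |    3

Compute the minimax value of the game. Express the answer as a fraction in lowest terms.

7/9

Row minima are -5 and -2, so the kicker's maximin is -2; column maxima are 8 and 3, so the goalkeeper's minimax is 3. These differ, so the equilibrium is in mixed strategies.
Let the kicker play s1 with probability p. The goalkeeper is indifferent when 8p − 2(1−p) = −5p + 3(1−p), giving p = 5/18.
Let the goalkeeper play 1 with probability q. The kicker is indifferent when 8q − 5(1−q) = −2q + 3(1−q), giving q = 4/9.
The value is 8·(4/9) + (-5)·(5/9) = 7/9.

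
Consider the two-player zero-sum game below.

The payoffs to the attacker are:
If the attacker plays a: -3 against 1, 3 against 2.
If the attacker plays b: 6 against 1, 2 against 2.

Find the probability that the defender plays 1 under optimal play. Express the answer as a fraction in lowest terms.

Row minima are -3 and 2, so the attacker's maximin is 2; column maxima are 6 and 3, so the defender's minimax is 3. These differ, so the equilibrium is in mixed strategies.
Let the defender play 1 with probability q. The attacker is indifferent when −3q + 3(1−q) = 6q + 2(1−q), giving q = 1/10.

1/10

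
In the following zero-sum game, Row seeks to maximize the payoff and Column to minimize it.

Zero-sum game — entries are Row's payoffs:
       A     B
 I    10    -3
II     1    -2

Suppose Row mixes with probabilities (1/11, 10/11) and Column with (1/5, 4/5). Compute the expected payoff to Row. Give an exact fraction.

-72/55

Against (1/5, 4/5), each row's expected payoff is I: -2/5; II: -7/5.
Taking the (1/11, 10/11)-weighted average: (1/11)·(-2/5) + (10/11)·(-7/5) = -72/55.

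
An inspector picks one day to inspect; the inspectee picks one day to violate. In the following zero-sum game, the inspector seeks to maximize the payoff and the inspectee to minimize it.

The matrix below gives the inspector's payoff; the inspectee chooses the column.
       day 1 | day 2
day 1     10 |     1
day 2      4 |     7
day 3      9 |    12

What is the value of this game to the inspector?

Row day 2 is strictly dominated by row day 3, so the inspector never plays it.
The remaining 2×2 game on (day 1, day 3) × (day 1, day 2) has no saddle point. Let the inspector play day 1 with probability p; indifference gives 10p + 9(1−p) = p + 12(1−p), so p = 1/4.
Similarly the inspectee's optimal q on day 1 is 11/12, and the value is 10·(11/12) + (1)·(1/12) = 37/4.

37/4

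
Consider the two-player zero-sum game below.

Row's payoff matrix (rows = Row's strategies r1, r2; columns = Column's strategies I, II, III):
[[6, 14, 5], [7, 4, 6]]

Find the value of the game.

Column I is strictly dominated by III for Column (it gives Row more in every row).
The remaining 2×2 game on (r1, r2) × (II, III) has no saddle point. Let Row play r1 with probability p; indifference gives 14p + 4(1−p) = 5p + 6(1−p), so p = 2/11.
Similarly Column's optimal q on II is 1/11, and the value is 14·(1/11) + (5)·(10/11) = 64/11.

64/11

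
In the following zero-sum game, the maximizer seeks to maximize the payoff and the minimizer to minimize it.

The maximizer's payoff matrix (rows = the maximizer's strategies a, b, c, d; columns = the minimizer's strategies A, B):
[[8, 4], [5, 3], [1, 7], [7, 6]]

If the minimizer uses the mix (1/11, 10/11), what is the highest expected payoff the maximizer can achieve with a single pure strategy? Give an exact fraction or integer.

a: (8)·(1/11) + (4)·(10/11) = 48/11.
b: (5)·(1/11) + (3)·(10/11) = 35/11.
c: (1)·(1/11) + (7)·(10/11) = 71/11.
d: (7)·(1/11) + (6)·(10/11) = 67/11.
The best pure response is c with expected payoff 71/11.

71/11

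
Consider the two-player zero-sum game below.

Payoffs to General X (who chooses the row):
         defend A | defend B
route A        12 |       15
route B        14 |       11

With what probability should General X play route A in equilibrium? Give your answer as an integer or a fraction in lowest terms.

Row minima are 12 and 11, so General X's maximin is 12; column maxima are 14 and 15, so General Y's minimax is 14. These differ, so the equilibrium is in mixed strategies.
Let General X play route A with probability p. General Y is indifferent when 12p + 14(1−p) = 15p + 11(1−p), giving p = 1/2.

1/2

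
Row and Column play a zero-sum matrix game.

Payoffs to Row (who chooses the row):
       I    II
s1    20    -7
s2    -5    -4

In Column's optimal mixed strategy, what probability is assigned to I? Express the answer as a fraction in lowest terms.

Row minima are -7 and -5, so Row's maximin is -5; column maxima are 20 and -4, so Column's minimax is -4. These differ, so the equilibrium is in mixed strategies.
Let Column play I with probability q. Row is indifferent when 20q − 7(1−q) = −5q − 4(1−q), giving q = 3/28.

3/28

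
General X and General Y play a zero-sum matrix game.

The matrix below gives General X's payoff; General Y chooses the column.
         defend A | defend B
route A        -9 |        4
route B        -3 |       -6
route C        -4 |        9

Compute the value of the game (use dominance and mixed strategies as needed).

-51/16

Row route A is strictly dominated by row route C, so General X never plays it.
The remaining 2×2 game on (route B, route C) × (defend A, defend B) has no saddle point. Let General X play route B with probability p; indifference gives −3p − 4(1−p) = −6p + 9(1−p), so p = 13/16.
Similarly General Y's optimal q on defend A is 15/16, and the value is -3·(15/16) + (-6)·(1/16) = -51/16.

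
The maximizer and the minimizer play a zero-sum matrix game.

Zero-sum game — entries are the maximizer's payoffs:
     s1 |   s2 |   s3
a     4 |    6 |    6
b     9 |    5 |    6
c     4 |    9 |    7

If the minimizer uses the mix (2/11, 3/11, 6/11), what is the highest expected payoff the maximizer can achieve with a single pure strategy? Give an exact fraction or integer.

a: (4)·(2/11) + (6)·(3/11) + (6)·(6/11) = 62/11.
b: (9)·(2/11) + (5)·(3/11) + (6)·(6/11) = 69/11.
c: (4)·(2/11) + (9)·(3/11) + (7)·(6/11) = 7.
The best pure response is c with expected payoff 7.

7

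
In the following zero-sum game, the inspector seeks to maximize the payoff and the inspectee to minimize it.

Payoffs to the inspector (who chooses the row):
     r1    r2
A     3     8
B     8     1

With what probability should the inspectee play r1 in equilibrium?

Row minima are 3 and 1, so the inspector's maximin is 3; column maxima are 8 and 8, so the inspectee's minimax is 8. These differ, so the equilibrium is in mixed strategies.
Let the inspectee play r1 with probability q. The inspector is indifferent when 3q + 8(1−q) = 8q + (1−q), giving q = 7/12.

7/12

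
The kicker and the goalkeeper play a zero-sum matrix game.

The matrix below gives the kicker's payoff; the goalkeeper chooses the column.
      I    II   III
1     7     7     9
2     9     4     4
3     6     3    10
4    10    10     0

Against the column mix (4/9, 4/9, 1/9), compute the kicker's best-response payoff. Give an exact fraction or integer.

80/9

1: (7)·(4/9) + (7)·(4/9) + (9)·(1/9) = 65/9.
2: (9)·(4/9) + (4)·(4/9) + (4)·(1/9) = 56/9.
3: (6)·(4/9) + (3)·(4/9) + (10)·(1/9) = 46/9.
4: (10)·(4/9) + (10)·(4/9) + (0)·(1/9) = 80/9.
The best pure response is 4 with expected payoff 80/9.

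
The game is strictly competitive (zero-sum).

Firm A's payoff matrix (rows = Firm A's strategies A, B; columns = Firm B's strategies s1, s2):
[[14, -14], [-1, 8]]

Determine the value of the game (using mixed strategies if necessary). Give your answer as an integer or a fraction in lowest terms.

98/37

Row minima are -14 and -1, so Firm A's maximin is -1; column maxima are 14 and 8, so Firm B's minimax is 8. These differ, so the equilibrium is in mixed strategies.
Let Firm A play A with probability p. Firm B is indifferent when 14p − (1−p) = −14p + 8(1−p), giving p = 9/37.
Let Firm B play s1 with probability q. Firm A is indifferent when 14q − 14(1−q) = −q + 8(1−q), giving q = 22/37.
The value is 14·(22/37) + (-14)·(15/37) = 98/37.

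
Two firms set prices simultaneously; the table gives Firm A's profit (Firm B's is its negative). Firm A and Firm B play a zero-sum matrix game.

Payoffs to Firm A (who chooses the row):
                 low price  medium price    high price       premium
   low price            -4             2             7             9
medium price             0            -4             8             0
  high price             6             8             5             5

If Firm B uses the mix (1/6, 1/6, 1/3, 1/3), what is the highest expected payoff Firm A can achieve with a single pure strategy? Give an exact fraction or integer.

17/3

low price: (-4)·(1/6) + (2)·(1/6) + (7)·(1/3) + (9)·(1/3) = 5.
medium price: (0)·(1/6) + (-4)·(1/6) + (8)·(1/3) + (0)·(1/3) = 2.
high price: (6)·(1/6) + (8)·(1/6) + (5)·(1/3) + (5)·(1/3) = 17/3.
The best pure response is high price with expected payoff 17/3.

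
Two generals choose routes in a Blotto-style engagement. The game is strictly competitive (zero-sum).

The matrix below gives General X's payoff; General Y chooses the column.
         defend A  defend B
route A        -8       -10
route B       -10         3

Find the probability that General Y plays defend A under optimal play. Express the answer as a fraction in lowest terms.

13/15

Row minima are -10 and -10, so General X's maximin is -10; column maxima are -8 and 3, so General Y's minimax is -8. These differ, so the equilibrium is in mixed strategies.
Let General Y play defend A with probability q. General X is indifferent when −8q − 10(1−q) = −10q + 3(1−q), giving q = 13/15.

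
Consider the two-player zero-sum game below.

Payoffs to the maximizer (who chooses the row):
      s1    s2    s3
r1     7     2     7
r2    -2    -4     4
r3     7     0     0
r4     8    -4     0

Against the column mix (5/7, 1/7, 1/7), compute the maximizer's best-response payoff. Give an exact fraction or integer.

r1: (7)·(5/7) + (2)·(1/7) + (7)·(1/7) = 44/7.
r2: (-2)·(5/7) + (-4)·(1/7) + (4)·(1/7) = -10/7.
r3: (7)·(5/7) + (0)·(1/7) + (0)·(1/7) = 5.
r4: (8)·(5/7) + (-4)·(1/7) + (0)·(1/7) = 36/7.
The best pure response is r1 with expected payoff 44/7.

44/7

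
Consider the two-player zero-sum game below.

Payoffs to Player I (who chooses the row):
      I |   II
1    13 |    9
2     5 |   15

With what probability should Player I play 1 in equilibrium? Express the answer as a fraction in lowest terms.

Row minima are 9 and 5, so Player I's maximin is 9; column maxima are 13 and 15, so Player II's minimax is 13. These differ, so the equilibrium is in mixed strategies.
Let Player I play 1 with probability p. Player II is indifferent when 13p + 5(1−p) = 9p + 15(1−p), giving p = 5/7.

5/7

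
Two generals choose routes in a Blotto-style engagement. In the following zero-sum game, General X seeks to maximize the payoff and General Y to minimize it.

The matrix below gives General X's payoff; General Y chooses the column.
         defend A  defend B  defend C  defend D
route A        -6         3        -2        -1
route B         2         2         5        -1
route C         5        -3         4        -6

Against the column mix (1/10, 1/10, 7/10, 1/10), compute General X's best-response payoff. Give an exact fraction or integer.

route A: (-6)·(1/10) + (3)·(1/10) + (-2)·(7/10) + (-1)·(1/10) = -9/5.
route B: (2)·(1/10) + (2)·(1/10) + (5)·(7/10) + (-1)·(1/10) = 19/5.
route C: (5)·(1/10) + (-3)·(1/10) + (4)·(7/10) + (-6)·(1/10) = 12/5.
The best pure response is route B with expected payoff 19/5.

19/5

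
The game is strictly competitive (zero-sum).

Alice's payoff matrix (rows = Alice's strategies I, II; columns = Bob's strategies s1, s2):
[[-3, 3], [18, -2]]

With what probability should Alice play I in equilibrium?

10/13

Row minima are -3 and -2, so Alice's maximin is -2; column maxima are 18 and 3, so Bob's minimax is 3. These differ, so the equilibrium is in mixed strategies.
Let Alice play I with probability p. Bob is indifferent when −3p + 18(1−p) = 3p − 2(1−p), giving p = 10/13.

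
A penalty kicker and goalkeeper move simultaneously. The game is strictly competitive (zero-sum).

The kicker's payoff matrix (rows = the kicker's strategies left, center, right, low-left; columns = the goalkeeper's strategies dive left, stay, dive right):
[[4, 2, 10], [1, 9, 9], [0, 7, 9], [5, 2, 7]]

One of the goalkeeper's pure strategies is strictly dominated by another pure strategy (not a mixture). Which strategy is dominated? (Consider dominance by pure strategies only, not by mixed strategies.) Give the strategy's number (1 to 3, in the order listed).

The goalkeeper prefers columns that give the kicker less. Compare dive right with dive left: 4 < 10, 1 < 9, 0 < 9, 5 < 7.
So dive left strictly dominates dive right for the goalkeeper; dive right is strictly dominated.

3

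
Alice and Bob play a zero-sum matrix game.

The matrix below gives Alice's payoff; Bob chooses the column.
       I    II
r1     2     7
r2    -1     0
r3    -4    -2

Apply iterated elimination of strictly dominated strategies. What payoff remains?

Column II is strictly dominated by I for Bob (2<7, -1<0, -4<-2); eliminate II.
Row r2 is strictly dominated by row r1 (2>-1); eliminate r2.
Row r3 is strictly dominated by row r1 (2>-4); eliminate r3.
Only (r1, I) remains, with payoff 2.

2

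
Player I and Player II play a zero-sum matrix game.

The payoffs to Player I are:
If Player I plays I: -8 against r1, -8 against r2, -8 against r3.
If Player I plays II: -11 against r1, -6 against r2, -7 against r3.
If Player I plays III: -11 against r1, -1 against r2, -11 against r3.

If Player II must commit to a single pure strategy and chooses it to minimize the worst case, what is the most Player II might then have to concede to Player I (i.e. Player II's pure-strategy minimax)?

The worst case (largest entry) in each column is r1: -8, r2: -1, r3: -7.
The best (smallest) of these is -8.

-8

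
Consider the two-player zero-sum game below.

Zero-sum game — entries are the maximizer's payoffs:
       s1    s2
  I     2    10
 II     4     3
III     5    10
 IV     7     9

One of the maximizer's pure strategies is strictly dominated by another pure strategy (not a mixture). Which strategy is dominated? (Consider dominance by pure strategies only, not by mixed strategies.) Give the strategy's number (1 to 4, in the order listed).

Compare II with III: 5 > 4, 10 > 3.
So III strictly dominates II for the maximizer; II is strictly dominated.

2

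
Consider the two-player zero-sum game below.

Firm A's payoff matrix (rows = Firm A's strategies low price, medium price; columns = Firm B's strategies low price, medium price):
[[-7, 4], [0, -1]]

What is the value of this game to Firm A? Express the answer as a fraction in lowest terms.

Row minima are -7 and -1, so Firm A's maximin is -1; column maxima are 0 and 4, so Firm B's minimax is 0. These differ, so the equilibrium is in mixed strategies.
Let Firm A play low price with probability p. Firm B is indifferent when −7p = 4p − (1−p), giving p = 1/12.
Let Firm B play low price with probability q. Firm A is indifferent when −7q + 4(1−q) = −(1−q), giving q = 5/12.
The value is -7·(5/12) + (4)·(7/12) = -7/12.

-7/12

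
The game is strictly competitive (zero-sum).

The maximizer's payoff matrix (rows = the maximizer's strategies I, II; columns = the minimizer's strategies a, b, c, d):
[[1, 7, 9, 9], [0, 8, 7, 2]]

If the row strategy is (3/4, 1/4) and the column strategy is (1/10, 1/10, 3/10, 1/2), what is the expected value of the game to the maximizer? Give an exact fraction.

Against (1/10, 1/10, 3/10, 1/2), each row's expected payoff is I: 8; II: 39/10.
Taking the (3/4, 1/4)-weighted average: (3/4)·(8) + (1/4)·(39/10) = 279/40.

279/40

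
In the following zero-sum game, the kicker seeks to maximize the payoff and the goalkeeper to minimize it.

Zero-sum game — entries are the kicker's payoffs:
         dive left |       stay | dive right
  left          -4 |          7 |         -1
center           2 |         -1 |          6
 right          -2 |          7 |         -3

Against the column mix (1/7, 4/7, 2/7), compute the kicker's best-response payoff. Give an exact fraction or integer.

left: (-4)·(1/7) + (7)·(4/7) + (-1)·(2/7) = 22/7.
center: (2)·(1/7) + (-1)·(4/7) + (6)·(2/7) = 10/7.
right: (-2)·(1/7) + (7)·(4/7) + (-3)·(2/7) = 20/7.
The best pure response is left with expected payoff 22/7.

22/7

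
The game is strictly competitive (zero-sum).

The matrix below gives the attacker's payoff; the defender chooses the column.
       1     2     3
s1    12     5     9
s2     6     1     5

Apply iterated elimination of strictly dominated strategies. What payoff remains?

5

Row s2 is strictly dominated by row s1 (12>6, 5>1, 9>5); eliminate s2.
Column 3 is strictly dominated by 2 for the defender (5<9); eliminate 3.
Column 1 is strictly dominated by 2 for the defender (5<12); eliminate 1.
Only (s1, 2) remains, with payoff 5.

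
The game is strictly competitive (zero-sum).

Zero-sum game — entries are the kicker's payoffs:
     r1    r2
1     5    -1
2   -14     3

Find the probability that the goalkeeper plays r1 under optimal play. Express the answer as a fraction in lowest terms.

4/23

Row minima are -1 and -14, so the kicker's maximin is -1; column maxima are 5 and 3, so the goalkeeper's minimax is 3. These differ, so the equilibrium is in mixed strategies.
Let the goalkeeper play r1 with probability q. The kicker is indifferent when 5q − (1−q) = −14q + 3(1−q), giving q = 4/23.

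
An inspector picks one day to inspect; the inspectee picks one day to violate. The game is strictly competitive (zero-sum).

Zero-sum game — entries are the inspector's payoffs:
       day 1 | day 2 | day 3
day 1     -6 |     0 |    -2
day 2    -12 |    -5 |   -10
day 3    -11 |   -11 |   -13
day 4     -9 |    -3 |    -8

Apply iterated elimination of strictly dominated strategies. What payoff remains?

Row day 2 is strictly dominated by row day 1 (-6>-12, 0>-5, -2>-10); eliminate day 2.
Column day 2 is strictly dominated by day 3 for the inspectee (-2<0, -13<-11, -8<-3); eliminate day 2.
Row day 4 is strictly dominated by row day 1 (-6>-9, -2>-8); eliminate day 4.
Row day 3 is strictly dominated by row day 1 (-6>-11, -2>-13); eliminate day 3.
Column day 3 is strictly dominated by day 1 for the inspectee (-6<-2); eliminate day 3.
Only (day 1, day 1) remains, with payoff -6.

-6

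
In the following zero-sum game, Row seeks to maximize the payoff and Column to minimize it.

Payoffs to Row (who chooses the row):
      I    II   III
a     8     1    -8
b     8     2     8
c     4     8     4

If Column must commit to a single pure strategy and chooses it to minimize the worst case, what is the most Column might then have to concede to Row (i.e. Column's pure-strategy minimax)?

8

The worst case (largest entry) in each column is I: 8, II: 8, III: 8.
The best (smallest) of these is 8.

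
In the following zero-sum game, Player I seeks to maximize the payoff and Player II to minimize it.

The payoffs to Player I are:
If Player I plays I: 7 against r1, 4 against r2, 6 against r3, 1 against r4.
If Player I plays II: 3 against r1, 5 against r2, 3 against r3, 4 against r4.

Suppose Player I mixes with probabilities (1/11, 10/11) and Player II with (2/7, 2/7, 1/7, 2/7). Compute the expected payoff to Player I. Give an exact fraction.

Against (2/7, 2/7, 1/7, 2/7), each row's expected payoff is I: 30/7; II: 27/7.
Taking the (1/11, 10/11)-weighted average: (1/11)·(30/7) + (10/11)·(27/7) = 300/77.

300/77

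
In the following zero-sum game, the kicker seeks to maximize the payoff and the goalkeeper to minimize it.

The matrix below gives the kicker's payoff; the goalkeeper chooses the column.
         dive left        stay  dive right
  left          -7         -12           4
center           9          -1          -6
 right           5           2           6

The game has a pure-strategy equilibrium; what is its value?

2

Row minima: -12, -6, 2 → the kicker's maximin is 2.
Column maxima: 9, 2, 6 → the goalkeeper's minimax is 2.
They coincide at (right, stay), so the value is 2.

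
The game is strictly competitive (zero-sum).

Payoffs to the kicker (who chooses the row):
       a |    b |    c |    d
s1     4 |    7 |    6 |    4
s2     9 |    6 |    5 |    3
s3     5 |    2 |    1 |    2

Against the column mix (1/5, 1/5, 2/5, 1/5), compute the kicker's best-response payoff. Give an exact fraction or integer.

s1: (4)·(1/5) + (7)·(1/5) + (6)·(2/5) + (4)·(1/5) = 27/5.
s2: (9)·(1/5) + (6)·(1/5) + (5)·(2/5) + (3)·(1/5) = 28/5.
s3: (5)·(1/5) + (2)·(1/5) + (1)·(2/5) + (2)·(1/5) = 11/5.
The best pure response is s2 with expected payoff 28/5.

28/5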